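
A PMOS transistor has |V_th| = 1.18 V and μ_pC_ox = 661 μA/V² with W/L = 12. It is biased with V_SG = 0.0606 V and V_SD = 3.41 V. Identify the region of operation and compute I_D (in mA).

Cutoff; I_D = 0 mA

V_SG = 0.0606 V < |V_th| = 1.18 V, so the transistor is in cutoff.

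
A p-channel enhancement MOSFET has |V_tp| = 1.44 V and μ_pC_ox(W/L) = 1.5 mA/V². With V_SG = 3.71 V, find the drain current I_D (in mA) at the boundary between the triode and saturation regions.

I_D = 3.86 mA

At the boundary V_SD = V_ov = V_SG − |V_tp| = 3.71 − 1.44 = 2.27 V.
I_D = ½ k_p V_ov² = 0.5 × 1.5 × 2.27² = 3.86 mA.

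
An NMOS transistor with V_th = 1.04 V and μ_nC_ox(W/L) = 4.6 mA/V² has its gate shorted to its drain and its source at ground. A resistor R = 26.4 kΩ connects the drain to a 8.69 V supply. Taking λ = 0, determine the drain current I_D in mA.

I_D = 0.277 mA

With gate tied to drain, V_GS = V_DS ≥ V_GS − V_th, so the device is in saturation.
KCL at the drain: ½ k_n (V_GS − V_th)² = (V_DD − V_GS)/R.
Let x = V_GS − 1.04. Then 60.7 x² + x − 7.65 = 0, giving x = 0.347 V (positive root), so V_GS = 1.39 V.
I_D = (V_DD − V_GS)/R = (8.69 − 1.39) / 26.4 = 0.277 mA.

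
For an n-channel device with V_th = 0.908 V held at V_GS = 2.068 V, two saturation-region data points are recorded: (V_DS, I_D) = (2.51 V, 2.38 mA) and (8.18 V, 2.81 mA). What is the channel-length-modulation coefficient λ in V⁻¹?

With V_GS fixed, I_D ∝ (1 + λ V_DS) in saturation, so I_D2/I_D1 = (1 + λ V_DS2)/(1 + λ V_DS1).
2.81/2.38 = 1.181 = (1 + 8.18 λ)/(1 + 2.51 λ).
Solving: λ (I_D1 V_DS2 − I_D2 V_DS1) = I_D2 − I_D1, so λ = (2.81 − 2.38) / (2.38 × 8.18 − 2.81 × 2.51) = 0.43 / 12.4 = 0.0346 V⁻¹.

λ = 0.0346 V⁻¹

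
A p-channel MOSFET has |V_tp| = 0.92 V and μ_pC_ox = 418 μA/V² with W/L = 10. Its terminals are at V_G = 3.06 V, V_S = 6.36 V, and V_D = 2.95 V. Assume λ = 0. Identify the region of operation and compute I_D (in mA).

V_SG = V_S − V_G = 6.36 − 3.06 = 3.3 V; V_SD = V_S − V_D = 6.36 − 2.95 = 3.41 V.
k_p = μ_pC_ox · (W/L) = 4.18 mA/V².
V_ov = V_SG − |V_tp| = 3.3 − 0.92 = 2.38 V.
Since V_SD = 3.41 V ≥ V_ov = 2.38 V, the device is in saturation.
I_D = ½ k_p V_ov² = 0.5 × 4.18 × 2.38² = 11.8 mA.

Saturation; I_D = 11.8 mA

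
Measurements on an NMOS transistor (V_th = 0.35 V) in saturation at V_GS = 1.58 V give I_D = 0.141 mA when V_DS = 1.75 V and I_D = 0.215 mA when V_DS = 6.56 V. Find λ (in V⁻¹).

With V_GS fixed, I_D ∝ (1 + λ V_DS) in saturation, so I_D2/I_D1 = (1 + λ V_DS2)/(1 + λ V_DS1).
0.215/0.141 = 1.525 = (1 + 6.56 λ)/(1 + 1.75 λ).
Solving: λ (I_D1 V_DS2 − I_D2 V_DS1) = I_D2 − I_D1, so λ = (0.215 − 0.141) / (0.141 × 6.56 − 0.215 × 1.75) = 0.074 / 0.549 = 0.135 V⁻¹.

λ = 0.135 V⁻¹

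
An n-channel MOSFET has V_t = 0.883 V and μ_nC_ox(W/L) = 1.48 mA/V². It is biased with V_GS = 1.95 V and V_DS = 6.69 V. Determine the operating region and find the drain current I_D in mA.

Saturation; I_D = 0.842 mA

V_ov = V_GS − V_t = 1.95 − 0.883 = 1.07 V.
Since V_DS = 6.69 V ≥ V_ov = 1.07 V, the device is in saturation.
I_D = ½ k_n V_ov² = 0.5 × 1.48 × 1.07² = 0.842 mA.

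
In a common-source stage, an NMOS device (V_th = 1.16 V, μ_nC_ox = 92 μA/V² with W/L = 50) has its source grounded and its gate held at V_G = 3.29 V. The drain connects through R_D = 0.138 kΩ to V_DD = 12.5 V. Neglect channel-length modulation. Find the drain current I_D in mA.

I_D = 10.4 mA

V_GS = V_G = 3.29 V, so V_ov = 3.29 − 1.16 = 2.13 V.
k_n = μ_nC_ox · (W/L) = 4.6 mA/V².
Assume saturation: I_D = ½ k_n V_ov² = 0.5 × 4.6 × 2.13² = 10.4 mA, giving V_DS = V_DD − I_D R_D = 12.5 − 10.4 × 0.138 = 11.1 V.
V_DS = 11.1 V ≥ V_ov = 2.13 V, confirming saturation.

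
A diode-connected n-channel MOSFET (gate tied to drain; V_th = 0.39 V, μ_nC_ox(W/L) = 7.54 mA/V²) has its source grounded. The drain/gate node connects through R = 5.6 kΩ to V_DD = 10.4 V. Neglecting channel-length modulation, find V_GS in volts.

V_GS = 1.06 V

With gate tied to drain, V_GS = V_DS ≥ V_GS − V_th, so the device is in saturation.
KCL at the drain: ½ k_n (V_GS − V_th)² = (V_DD − V_GS)/R.
Let x = V_GS − 0.39. Then 21.1 x² + x − 10.01 = 0, giving x = 0.665 V (positive root), so V_GS = 1.06 V.
I_D = (V_DD − V_GS)/R = (10.4 − 1.06) / 5.6 = 1.67 mA.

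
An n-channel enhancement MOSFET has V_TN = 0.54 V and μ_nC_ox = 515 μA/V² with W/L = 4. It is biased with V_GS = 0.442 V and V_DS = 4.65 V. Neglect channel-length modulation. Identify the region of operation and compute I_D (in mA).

Cutoff; I_D = 0 mA

V_GS = 0.442 V < V_TN = 0.54 V, so the transistor is in cutoff.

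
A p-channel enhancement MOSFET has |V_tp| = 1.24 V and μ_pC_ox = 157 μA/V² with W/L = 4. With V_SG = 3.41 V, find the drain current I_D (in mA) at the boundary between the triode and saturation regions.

I_D = 1.48 mA

At the boundary V_SD = V_ov = V_SG − |V_tp| = 3.41 − 1.24 = 2.17 V.
k_p = μ_pC_ox · (W/L) = 0.628 mA/V².
I_D = ½ k_p V_ov² = 0.5 × 0.628 × 2.17² = 1.48 mA.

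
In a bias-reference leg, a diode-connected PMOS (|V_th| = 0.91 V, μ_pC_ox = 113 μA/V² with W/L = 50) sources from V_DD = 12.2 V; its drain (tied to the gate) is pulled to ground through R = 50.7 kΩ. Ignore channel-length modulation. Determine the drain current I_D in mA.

With gate tied to drain, V_SG = V_SD ≥ V_SG − |V_th|, so the device is in saturation.
k_p = μ_pC_ox · (W/L) = 5.65 mA/V².
KCL at the drain: ½ k_p (V_SG − |V_th|)² = (V_DD − V_SG)/R.
Let x = V_SG − 0.91. Then 143 x² + x − 11.29 = 0, giving x = 0.277 V (positive root), so V_SG = 1.19 V.
I_D = (V_DD − V_SG)/R = (12.2 − 1.19) / 50.7 = 0.217 mA.

I_D = 0.217 mA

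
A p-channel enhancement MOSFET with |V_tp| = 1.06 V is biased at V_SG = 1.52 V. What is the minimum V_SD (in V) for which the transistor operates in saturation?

The boundary between triode and saturation is V_SD = V_SG − |V_tp| = V_ov.
V_ov = 1.52 − 1.06 = 0.46 V.

V_SD,sat = 0.460 V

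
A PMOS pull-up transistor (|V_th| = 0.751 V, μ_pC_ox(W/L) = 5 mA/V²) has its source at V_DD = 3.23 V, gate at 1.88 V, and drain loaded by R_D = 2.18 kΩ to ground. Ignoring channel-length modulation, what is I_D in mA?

V_SG = V_DD − V_G = 3.23 − 1.88 = 1.35 V, so V_ov = 1.35 − 0.751 = 0.599 V.
Assume saturation: I_D = ½ k_p V_ov² = 0.5 × 5 × 0.599² = 0.897 mA, giving V_SD = V_DD − I_D R_D = 3.23 − 0.897 × 2.18 = 1.27 V.
V_SD = 1.27 V ≥ V_ov = 0.599 V, confirming saturation.

I_D = 0.897 mA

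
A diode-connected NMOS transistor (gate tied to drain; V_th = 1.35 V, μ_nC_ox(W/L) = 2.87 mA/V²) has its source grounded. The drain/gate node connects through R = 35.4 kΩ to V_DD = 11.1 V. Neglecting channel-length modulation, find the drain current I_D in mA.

I_D = 0.263 mA

With gate tied to drain, V_GS = V_DS ≥ V_GS − V_th, so the device is in saturation.
KCL at the drain: ½ k_n (V_GS − V_th)² = (V_DD − V_GS)/R.
Let x = V_GS − 1.35. Then 50.8 x² + x − 9.75 = 0, giving x = 0.428 V (positive root), so V_GS = 1.78 V.
I_D = (V_DD − V_GS)/R = (11.1 − 1.78) / 35.4 = 0.263 mA.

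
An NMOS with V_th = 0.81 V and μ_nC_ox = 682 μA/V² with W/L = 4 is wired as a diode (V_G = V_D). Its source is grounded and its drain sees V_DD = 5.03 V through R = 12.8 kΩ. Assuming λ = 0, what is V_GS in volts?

With gate tied to drain, V_GS = V_DS ≥ V_GS − V_th, so the device is in saturation.
k_n = μ_nC_ox · (W/L) = 2.728 mA/V².
KCL at the drain: ½ k_n (V_GS − V_th)² = (V_DD − V_GS)/R.
Let x = V_GS − 0.81. Then 17.5 x² + x − 4.22 = 0, giving x = 0.464 V (positive root), so V_GS = 1.27 V.
I_D = (V_DD − V_GS)/R = (5.03 − 1.27) / 12.8 = 0.293 mA.

V_GS = 1.27 V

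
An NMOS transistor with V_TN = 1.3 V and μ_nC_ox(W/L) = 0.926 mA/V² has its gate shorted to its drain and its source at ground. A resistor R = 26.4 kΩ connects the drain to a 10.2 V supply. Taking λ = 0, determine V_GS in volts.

With gate tied to drain, V_GS = V_DS ≥ V_GS − V_TN, so the device is in saturation.
KCL at the drain: ½ k_n (V_GS − V_TN)² = (V_DD − V_GS)/R.
Let x = V_GS − 1.3. Then 12.2 x² + x − 8.9 = 0, giving x = 0.813 V (positive root), so V_GS = 2.11 V.
I_D = (V_DD − V_GS)/R = (10.2 − 2.11) / 26.4 = 0.306 mA.

V_GS = 2.11 V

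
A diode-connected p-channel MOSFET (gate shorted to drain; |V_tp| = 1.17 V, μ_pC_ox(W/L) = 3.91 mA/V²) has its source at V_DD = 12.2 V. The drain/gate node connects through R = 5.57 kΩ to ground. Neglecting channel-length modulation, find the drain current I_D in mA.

With gate tied to drain, V_SG = V_SD ≥ V_SG − |V_tp|, so the device is in saturation.
KCL at the drain: ½ k_p (V_SG − |V_tp|)² = (V_DD − V_SG)/R.
Let x = V_SG − 1.17. Then 10.9 x² + x − 11.03 = 0, giving x = 0.962 V (positive root), so V_SG = 2.13 V.
I_D = (V_DD − V_SG)/R = (12.2 − 2.13) / 5.57 = 1.81 mA.

I_D = 1.81 mA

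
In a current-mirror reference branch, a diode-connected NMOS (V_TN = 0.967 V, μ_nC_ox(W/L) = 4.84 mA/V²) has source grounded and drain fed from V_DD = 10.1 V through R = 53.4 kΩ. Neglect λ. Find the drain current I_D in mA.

I_D = 0.166 mA

With gate tied to drain, V_GS = V_DS ≥ V_GS − V_TN, so the device is in saturation.
KCL at the drain: ½ k_n (V_GS − V_TN)² = (V_DD − V_GS)/R.
Let x = V_GS − 0.967. Then 129 x² + x − 9.133 = 0, giving x = 0.262 V (positive root), so V_GS = 1.23 V.
I_D = (V_DD − V_GS)/R = (10.1 − 1.23) / 53.4 = 0.166 mA.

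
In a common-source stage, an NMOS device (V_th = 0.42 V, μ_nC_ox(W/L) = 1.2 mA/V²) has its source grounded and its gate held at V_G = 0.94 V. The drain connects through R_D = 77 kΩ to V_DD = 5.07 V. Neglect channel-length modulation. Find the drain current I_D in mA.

I_D = 0.0643 mA

V_GS = V_G = 0.94 V, so V_ov = 0.94 − 0.42 = 0.52 V.
Assume saturation: I_D = ½ k_n V_ov² = 0.5 × 1.2 × 0.52² = 0.162 mA, giving V_DS = V_DD − I_D R_D = 5.07 − 0.162 × 77 = -7.42 V.
But -7.42 V < V_ov = 0.52 V, so the device is actually in triode.
In triode I_D = k_n[V_ov V_DS − ½ V_DS²] and I_D = (V_DD − V_DS)/R_D. Equating: 46.2 V_DS² − 49.05 V_DS + 5.07 = 0, giving V_DS = 0.116 V (the root below V_ov).
I_D = (5.07 − 0.116) / 77 = 0.0643 mA.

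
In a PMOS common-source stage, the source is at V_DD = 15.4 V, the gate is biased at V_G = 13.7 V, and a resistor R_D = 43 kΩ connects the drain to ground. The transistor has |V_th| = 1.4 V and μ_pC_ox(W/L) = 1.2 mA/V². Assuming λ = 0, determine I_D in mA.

I_D = 0.0540 mA

V_SG = V_DD − V_G = 15.4 − 13.7 = 1.7 V, so V_ov = 1.7 − 1.4 = 0.3 V.
Assume saturation: I_D = ½ k_p V_ov² = 0.5 × 1.2 × 0.3² = 0.054 mA, giving V_SD = V_DD − I_D R_D = 15.4 − 0.054 × 43 = 13.1 V.
V_SD = 13.1 V ≥ V_ov = 0.3 V, confirming saturation.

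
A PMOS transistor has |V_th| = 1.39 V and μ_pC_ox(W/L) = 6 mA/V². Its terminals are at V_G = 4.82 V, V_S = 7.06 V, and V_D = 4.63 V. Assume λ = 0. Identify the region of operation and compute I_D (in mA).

Saturation; I_D = 2.17 mA

V_SG = V_S − V_G = 7.06 − 4.82 = 2.24 V; V_SD = V_S − V_D = 7.06 − 4.63 = 2.43 V.
V_ov = V_SG − |V_th| = 2.24 − 1.39 = 0.85 V.
Since V_SD = 2.43 V ≥ V_ov = 0.85 V, the device is in saturation.
I_D = ½ k_p V_ov² = 0.5 × 6 × 0.85² = 2.17 mA.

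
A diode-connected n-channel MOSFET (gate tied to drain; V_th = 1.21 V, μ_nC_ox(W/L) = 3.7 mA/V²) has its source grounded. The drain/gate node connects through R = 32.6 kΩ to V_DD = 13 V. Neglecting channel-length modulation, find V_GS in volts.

With gate tied to drain, V_GS = V_DS ≥ V_GS − V_th, so the device is in saturation.
KCL at the drain: ½ k_n (V_GS − V_th)² = (V_DD − V_GS)/R.
Let x = V_GS − 1.21. Then 60.3 x² + x − 11.79 = 0, giving x = 0.434 V (positive root), so V_GS = 1.64 V.
I_D = (V_DD − V_GS)/R = (13 − 1.64) / 32.6 = 0.348 mA.

V_GS = 1.64 V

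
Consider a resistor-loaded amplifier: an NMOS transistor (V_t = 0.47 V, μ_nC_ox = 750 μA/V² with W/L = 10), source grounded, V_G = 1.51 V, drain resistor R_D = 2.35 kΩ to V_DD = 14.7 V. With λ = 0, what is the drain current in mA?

V_GS = V_G = 1.51 V, so V_ov = 1.51 − 0.47 = 1.04 V.
k_n = μ_nC_ox · (W/L) = 7.5 mA/V².
Assume saturation: I_D = ½ k_n V_ov² = 0.5 × 7.5 × 1.04² = 4.06 mA, giving V_DS = V_DD − I_D R_D = 14.7 − 4.06 × 2.35 = 5.17 V.
V_DS = 5.17 V ≥ V_ov = 1.04 V, confirming saturation.

I_D = 4.06 mA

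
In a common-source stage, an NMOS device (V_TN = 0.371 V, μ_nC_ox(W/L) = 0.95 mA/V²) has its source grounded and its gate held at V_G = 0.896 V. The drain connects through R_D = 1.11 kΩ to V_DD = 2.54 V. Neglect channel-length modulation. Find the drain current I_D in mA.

I_D = 0.131 mA

V_GS = V_G = 0.896 V, so V_ov = 0.896 − 0.371 = 0.525 V.
Assume saturation: I_D = ½ k_n V_ov² = 0.5 × 0.95 × 0.525² = 0.131 mA, giving V_DS = V_DD − I_D R_D = 2.54 − 0.131 × 1.11 = 2.39 V.
V_DS = 2.39 V ≥ V_ov = 0.525 V, confirming saturation.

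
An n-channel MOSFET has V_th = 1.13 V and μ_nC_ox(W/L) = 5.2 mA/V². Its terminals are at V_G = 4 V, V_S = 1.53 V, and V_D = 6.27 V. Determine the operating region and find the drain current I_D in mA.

V_GS = V_G − V_S = 4 − 1.53 = 2.47 V; V_DS = V_D − V_S = 6.27 − 1.53 = 4.74 V.
V_ov = V_GS − V_th = 2.47 − 1.13 = 1.34 V.
Since V_DS = 4.74 V ≥ V_ov = 1.34 V, the device is in saturation.
I_D = ½ k_n V_ov² = 0.5 × 5.2 × 1.34² = 4.67 mA.

Saturation; I_D = 4.67 mA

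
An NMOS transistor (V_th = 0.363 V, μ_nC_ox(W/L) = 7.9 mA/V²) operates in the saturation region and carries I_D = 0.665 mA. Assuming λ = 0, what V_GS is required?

In saturation I_D = ½ k_n (V_GS − V_th)², so V_GS − V_th = √(2 I_D / k_n) = √(2 × 0.665 / 7.9) = 0.41 V.
V_GS = 0.363 + 0.41 = 0.773 V.

V_GS = 0.773 V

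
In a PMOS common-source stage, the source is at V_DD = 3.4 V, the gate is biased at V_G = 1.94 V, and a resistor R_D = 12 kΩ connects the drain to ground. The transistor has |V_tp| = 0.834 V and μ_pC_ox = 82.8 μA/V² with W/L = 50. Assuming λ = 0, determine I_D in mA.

V_SG = V_DD − V_G = 3.4 − 1.94 = 1.46 V, so V_ov = 1.46 − 0.834 = 0.626 V.
k_p = μ_pC_ox · (W/L) = 4.14 mA/V².
Assume saturation: I_D = ½ k_p V_ov² = 0.5 × 4.14 × 0.626² = 0.811 mA, giving V_SD = V_DD − I_D R_D = 3.4 − 0.811 × 12 = -6.33 V.
But -6.33 V < V_ov = 0.626 V, so the device is actually in triode.
In triode I_D = k_p[V_ov V_SD − ½ V_SD²] and I_D = (V_DD − V_SD)/R_D. Equating: 24.8 V_SD² − 32.1 V_SD + 3.4 = 0, giving V_SD = 0.116 V (the root below V_ov).
I_D = (3.4 − 0.116) / 12 = 0.274 mA.

I_D = 0.274 mA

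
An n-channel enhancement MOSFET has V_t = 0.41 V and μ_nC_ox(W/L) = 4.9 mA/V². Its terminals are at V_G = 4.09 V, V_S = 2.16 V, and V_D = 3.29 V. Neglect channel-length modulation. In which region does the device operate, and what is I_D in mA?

Triode; I_D = 5.29 mA

V_GS = V_G − V_S = 4.09 − 2.16 = 1.93 V; V_DS = V_D − V_S = 3.29 − 2.16 = 1.13 V.
V_ov = V_GS − V_t = 1.93 − 0.41 = 1.52 V.
Since V_DS = 1.13 V < V_ov = 1.52 V, the device is in the triode region.
I_D = k_n [V_ov · V_DS − ½ V_DS²] = 4.9 × [1.52 × 1.13 − 0.5 × 1.13²] = 5.29 mA.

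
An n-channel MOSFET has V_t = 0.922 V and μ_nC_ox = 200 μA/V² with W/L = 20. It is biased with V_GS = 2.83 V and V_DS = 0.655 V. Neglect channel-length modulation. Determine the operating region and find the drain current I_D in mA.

k_n = μ_nC_ox · (W/L) = 4 mA/V².
V_ov = V_GS − V_t = 2.83 − 0.922 = 1.91 V.
Since V_DS = 0.655 V < V_ov = 1.91 V, the device is in the triode region.
I_D = k_n [V_ov · V_DS − ½ V_DS²] = 4 × [1.91 × 0.655 − 0.5 × 0.655²] = 4.14 mA.

Triode; I_D = 4.14 mA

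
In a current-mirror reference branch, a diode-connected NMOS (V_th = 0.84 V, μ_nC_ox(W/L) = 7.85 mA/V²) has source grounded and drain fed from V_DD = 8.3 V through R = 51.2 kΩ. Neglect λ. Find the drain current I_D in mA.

With gate tied to drain, V_GS = V_DS ≥ V_GS − V_th, so the device is in saturation.
KCL at the drain: ½ k_n (V_GS − V_th)² = (V_DD − V_GS)/R.
Let x = V_GS − 0.84. Then 201 x² + x − 7.46 = 0, giving x = 0.19 V (positive root), so V_GS = 1.03 V.
I_D = (V_DD − V_GS)/R = (8.3 − 1.03) / 51.2 = 0.142 mA.

I_D = 0.142 mA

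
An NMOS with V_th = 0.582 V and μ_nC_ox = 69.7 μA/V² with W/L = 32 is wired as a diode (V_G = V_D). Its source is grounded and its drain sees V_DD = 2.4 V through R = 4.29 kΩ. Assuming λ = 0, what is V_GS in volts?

With gate tied to drain, V_GS = V_DS ≥ V_GS − V_th, so the device is in saturation.
k_n = μ_nC_ox · (W/L) = 2.23 mA/V².
KCL at the drain: ½ k_n (V_GS − V_th)² = (V_DD − V_GS)/R.
Let x = V_GS − 0.582. Then 4.78 x² + x − 1.818 = 0, giving x = 0.521 V (positive root), so V_GS = 1.1 V.
I_D = (V_DD − V_GS)/R = (2.4 − 1.1) / 4.29 = 0.302 mA.

V_GS = 1.10 V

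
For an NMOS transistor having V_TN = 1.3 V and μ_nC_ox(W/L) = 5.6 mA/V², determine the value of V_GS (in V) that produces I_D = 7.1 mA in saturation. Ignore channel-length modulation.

In saturation I_D = ½ k_n (V_GS − V_TN)², so V_GS − V_TN = √(2 I_D / k_n) = √(2 × 7.1 / 5.6) = 1.59 V.
V_GS = 1.3 + 1.59 = 2.89 V.

V_GS = 2.89 V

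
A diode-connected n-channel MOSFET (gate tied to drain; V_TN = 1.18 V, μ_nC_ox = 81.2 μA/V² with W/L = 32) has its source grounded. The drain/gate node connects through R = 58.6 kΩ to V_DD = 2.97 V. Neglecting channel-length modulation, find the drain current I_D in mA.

With gate tied to drain, V_GS = V_DS ≥ V_GS − V_TN, so the device is in saturation.
k_n = μ_nC_ox · (W/L) = 2.598 mA/V².
KCL at the drain: ½ k_n (V_GS − V_TN)² = (V_DD − V_GS)/R.
Let x = V_GS − 1.18. Then 76.1 x² + x − 1.79 = 0, giving x = 0.147 V (positive root), so V_GS = 1.33 V.
I_D = (V_DD − V_GS)/R = (2.97 − 1.33) / 58.6 = 0.028 mA.

I_D = 0.0280 mA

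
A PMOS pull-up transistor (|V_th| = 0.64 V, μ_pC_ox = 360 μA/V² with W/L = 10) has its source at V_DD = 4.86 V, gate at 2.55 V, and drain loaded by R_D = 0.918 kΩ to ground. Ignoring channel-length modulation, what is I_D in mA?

V_SG = V_DD − V_G = 4.86 − 2.55 = 2.31 V, so V_ov = 2.31 − 0.64 = 1.67 V.
k_p = μ_pC_ox · (W/L) = 3.6 mA/V².
Assume saturation: I_D = ½ k_p V_ov² = 0.5 × 3.6 × 1.67² = 5.02 mA, giving V_SD = V_DD − I_D R_D = 4.86 − 5.02 × 0.918 = 0.252 V.
But 0.252 V < V_ov = 1.67 V, so the device is actually in triode.
In triode I_D = k_p[V_ov V_SD − ½ V_SD²] and I_D = (V_DD − V_SD)/R_D. Equating: 1.65 V_SD² − 6.519 V_SD + 4.86 = 0, giving V_SD = 0.998 V (the root below V_ov).
I_D = (4.86 − 0.998) / 0.918 = 4.21 mA.

I_D = 4.21 mA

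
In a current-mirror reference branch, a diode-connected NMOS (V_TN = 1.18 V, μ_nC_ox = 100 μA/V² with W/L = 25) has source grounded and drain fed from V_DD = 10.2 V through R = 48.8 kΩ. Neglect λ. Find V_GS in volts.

With gate tied to drain, V_GS = V_DS ≥ V_GS − V_TN, so the device is in saturation.
k_n = μ_nC_ox · (W/L) = 2.5 mA/V².
KCL at the drain: ½ k_n (V_GS − V_TN)² = (V_DD − V_GS)/R.
Let x = V_GS − 1.18. Then 61 x² + x − 9.02 = 0, giving x = 0.376 V (positive root), so V_GS = 1.56 V.
I_D = (V_DD − V_GS)/R = (10.2 − 1.56) / 48.8 = 0.177 mA.

V_GS = 1.56 V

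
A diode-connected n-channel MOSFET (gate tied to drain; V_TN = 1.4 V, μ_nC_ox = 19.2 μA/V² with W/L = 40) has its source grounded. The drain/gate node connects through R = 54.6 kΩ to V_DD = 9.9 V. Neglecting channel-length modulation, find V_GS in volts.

With gate tied to drain, V_GS = V_DS ≥ V_GS − V_TN, so the device is in saturation.
k_n = μ_nC_ox · (W/L) = 0.768 mA/V².
KCL at the drain: ½ k_n (V_GS − V_TN)² = (V_DD − V_GS)/R.
Let x = V_GS − 1.4. Then 21 x² + x − 8.5 = 0, giving x = 0.613 V (positive root), so V_GS = 2.01 V.
I_D = (V_DD − V_GS)/R = (9.9 − 2.01) / 54.6 = 0.144 mA.

V_GS = 2.01 V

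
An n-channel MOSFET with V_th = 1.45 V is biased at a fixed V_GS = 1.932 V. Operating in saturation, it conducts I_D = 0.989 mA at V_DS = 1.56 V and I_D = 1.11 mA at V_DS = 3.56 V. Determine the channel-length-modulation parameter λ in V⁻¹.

λ = 0.0676 V⁻¹

With V_GS fixed, I_D ∝ (1 + λ V_DS) in saturation, so I_D2/I_D1 = (1 + λ V_DS2)/(1 + λ V_DS1).
1.11/0.989 = 1.122 = (1 + 3.56 λ)/(1 + 1.56 λ).
Solving: λ (I_D1 V_DS2 − I_D2 V_DS1) = I_D2 − I_D1, so λ = (1.11 − 0.989) / (0.989 × 3.56 − 1.11 × 1.56) = 0.121 / 1.79 = 0.0676 V⁻¹.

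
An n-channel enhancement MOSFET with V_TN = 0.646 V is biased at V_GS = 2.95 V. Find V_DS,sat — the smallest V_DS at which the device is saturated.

V_DS,sat = 2.30 V

The boundary between triode and saturation is V_DS = V_GS − V_TN = V_ov.
V_ov = 2.95 − 0.646 = 2.3 V.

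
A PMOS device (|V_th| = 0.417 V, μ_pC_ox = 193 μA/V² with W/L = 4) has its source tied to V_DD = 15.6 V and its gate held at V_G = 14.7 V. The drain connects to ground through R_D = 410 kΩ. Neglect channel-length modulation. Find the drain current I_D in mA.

I_D = 0.0378 mA

V_SG = V_DD − V_G = 15.6 − 14.7 = 0.9 V, so V_ov = 0.9 − 0.417 = 0.483 V.
k_p = μ_pC_ox · (W/L) = 0.772 mA/V².
Assume saturation: I_D = ½ k_p V_ov² = 0.5 × 0.772 × 0.483² = 0.09 mA, giving V_SD = V_DD − I_D R_D = 15.6 − 0.09 × 410 = -21.3 V.
But -21.3 V < V_ov = 0.483 V, so the device is actually in triode.
In triode I_D = k_p[V_ov V_SD − ½ V_SD²] and I_D = (V_DD − V_SD)/R_D. Equating: 158 V_SD² − 153.9 V_SD + 15.6 = 0, giving V_SD = 0.115 V (the root below V_ov).
I_D = (15.6 − 0.115) / 410 = 0.0378 mA.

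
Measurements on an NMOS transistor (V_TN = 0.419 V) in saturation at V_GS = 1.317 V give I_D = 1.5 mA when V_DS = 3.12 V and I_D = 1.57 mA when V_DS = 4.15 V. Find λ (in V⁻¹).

λ = 0.0528 V⁻¹

With V_GS fixed, I_D ∝ (1 + λ V_DS) in saturation, so I_D2/I_D1 = (1 + λ V_DS2)/(1 + λ V_DS1).
1.57/1.5 = 1.047 = (1 + 4.15 λ)/(1 + 3.12 λ).
Solving: λ (I_D1 V_DS2 − I_D2 V_DS1) = I_D2 − I_D1, so λ = (1.57 − 1.5) / (1.5 × 4.15 − 1.57 × 3.12) = 0.07 / 1.33 = 0.0528 V⁻¹.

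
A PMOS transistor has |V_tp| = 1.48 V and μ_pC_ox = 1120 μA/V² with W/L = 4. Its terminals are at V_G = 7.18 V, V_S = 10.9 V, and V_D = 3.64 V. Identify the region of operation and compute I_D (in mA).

V_SG = V_S − V_G = 10.9 − 7.18 = 3.72 V; V_SD = V_S − V_D = 10.9 − 3.64 = 7.26 V.
k_p = μ_pC_ox · (W/L) = 4.48 mA/V².
V_ov = V_SG − |V_tp| = 3.72 − 1.48 = 2.24 V.
Since V_SD = 7.26 V ≥ V_ov = 2.24 V, the device is in saturation.
I_D = ½ k_p V_ov² = 0.5 × 4.48 × 2.24² = 11.2 mA.

Saturation; I_D = 11.2 mA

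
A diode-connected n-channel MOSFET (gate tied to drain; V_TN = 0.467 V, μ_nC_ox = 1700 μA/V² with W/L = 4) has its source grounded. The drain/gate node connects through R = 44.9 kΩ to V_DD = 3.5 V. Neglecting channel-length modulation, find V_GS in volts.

With gate tied to drain, V_GS = V_DS ≥ V_GS − V_TN, so the device is in saturation.
k_n = μ_nC_ox · (W/L) = 6.8 mA/V².
KCL at the drain: ½ k_n (V_GS − V_TN)² = (V_DD − V_GS)/R.
Let x = V_GS − 0.467. Then 153 x² + x − 3.033 = 0, giving x = 0.138 V (positive root), so V_GS = 0.605 V.
I_D = (V_DD − V_GS)/R = (3.5 − 0.605) / 44.9 = 0.0645 mA.

V_GS = 0.605 V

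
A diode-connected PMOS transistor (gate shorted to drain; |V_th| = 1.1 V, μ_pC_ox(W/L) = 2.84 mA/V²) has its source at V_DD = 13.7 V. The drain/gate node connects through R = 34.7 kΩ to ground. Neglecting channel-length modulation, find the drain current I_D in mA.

I_D = 0.349 mA

With gate tied to drain, V_SG = V_SD ≥ V_SG − |V_th|, so the device is in saturation.
KCL at the drain: ½ k_p (V_SG − |V_th|)² = (V_DD − V_SG)/R.
Let x = V_SG − 1.1. Then 49.3 x² + x − 12.6 = 0, giving x = 0.496 V (positive root), so V_SG = 1.6 V.
I_D = (V_DD − V_SG)/R = (13.7 − 1.6) / 34.7 = 0.349 mA.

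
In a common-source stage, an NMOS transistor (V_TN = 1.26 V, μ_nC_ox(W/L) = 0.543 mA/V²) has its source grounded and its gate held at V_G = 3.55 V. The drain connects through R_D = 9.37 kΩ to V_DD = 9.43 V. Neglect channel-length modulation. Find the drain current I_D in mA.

V_GS = V_G = 3.55 V, so V_ov = 3.55 − 1.26 = 2.29 V.
Assume saturation: I_D = ½ k_n V_ov² = 0.5 × 0.543 × 2.29² = 1.42 mA, giving V_DS = V_DD − I_D R_D = 9.43 − 1.42 × 9.37 = -3.91 V.
But -3.91 V < V_ov = 2.29 V, so the device is actually in triode.
In triode I_D = k_n[V_ov V_DS − ½ V_DS²] and I_D = (V_DD − V_DS)/R_D. Equating: 2.54 V_DS² − 12.65 V_DS + 9.43 = 0, giving V_DS = 0.913 V (the root below V_ov).
I_D = (9.43 − 0.913) / 9.37 = 0.909 mA.

I_D = 0.909 mA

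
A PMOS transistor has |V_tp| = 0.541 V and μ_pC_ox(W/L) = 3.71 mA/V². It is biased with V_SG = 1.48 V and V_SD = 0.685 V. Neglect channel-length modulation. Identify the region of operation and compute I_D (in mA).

Triode; I_D = 1.52 mA

V_ov = V_SG − |V_tp| = 1.48 − 0.541 = 0.939 V.
Since V_SD = 0.685 V < V_ov = 0.939 V, the device is in the triode region.
I_D = k_p [V_ov · V_SD − ½ V_SD²] = 3.71 × [0.939 × 0.685 − 0.5 × 0.685²] = 1.52 mA.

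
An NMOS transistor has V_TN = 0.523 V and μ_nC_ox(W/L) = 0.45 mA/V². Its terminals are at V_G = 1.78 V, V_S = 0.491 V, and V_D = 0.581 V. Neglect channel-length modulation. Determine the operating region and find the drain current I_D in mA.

Triode; I_D = 0.0292 mA

V_GS = V_G − V_S = 1.78 − 0.491 = 1.29 V; V_DS = V_D − V_S = 0.581 − 0.491 = 0.09 V.
V_ov = V_GS − V_TN = 1.29 − 0.523 = 0.766 V.
Since V_DS = 0.09 V < V_ov = 0.766 V, the device is in the triode region.
I_D = k_n [V_ov · V_DS − ½ V_DS²] = 0.45 × [0.766 × 0.09 − 0.5 × 0.09²] = 0.0292 mA.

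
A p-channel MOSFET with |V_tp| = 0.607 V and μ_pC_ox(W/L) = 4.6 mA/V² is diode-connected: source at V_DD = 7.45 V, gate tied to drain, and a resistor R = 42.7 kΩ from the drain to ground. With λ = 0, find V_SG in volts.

V_SG = 0.866 V

With gate tied to drain, V_SG = V_SD ≥ V_SG − |V_tp|, so the device is in saturation.
KCL at the drain: ½ k_p (V_SG − |V_tp|)² = (V_DD − V_SG)/R.
Let x = V_SG − 0.607. Then 98.2 x² + x − 6.843 = 0, giving x = 0.259 V (positive root), so V_SG = 0.866 V.
I_D = (V_DD − V_SG)/R = (7.45 − 0.866) / 42.7 = 0.154 mA.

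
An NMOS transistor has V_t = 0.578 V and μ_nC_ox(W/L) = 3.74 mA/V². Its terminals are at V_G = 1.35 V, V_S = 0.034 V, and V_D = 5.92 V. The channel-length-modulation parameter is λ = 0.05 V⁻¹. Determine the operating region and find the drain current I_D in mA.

V_GS = V_G − V_S = 1.35 − 0.034 = 1.32 V; V_DS = V_D − V_S = 5.92 − 0.034 = 5.89 V.
V_ov = V_GS − V_t = 1.32 − 0.578 = 0.738 V.
Since V_DS = 5.89 V ≥ V_ov = 0.738 V, the device is in saturation.
I_D = ½ k_n V_ov² (1 + λ V_DS) = 0.5 × 3.74 × 0.738² × (1 + 0.05 × 5.89) = 1.32 mA.

Saturation; I_D = 1.32 mA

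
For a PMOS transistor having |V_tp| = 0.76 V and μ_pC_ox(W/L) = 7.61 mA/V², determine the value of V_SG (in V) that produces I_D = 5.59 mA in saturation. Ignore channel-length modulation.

In saturation I_D = ½ k_p (V_SG − |V_tp|)², so V_SG − |V_tp| = √(2 I_D / k_p) = √(2 × 5.59 / 7.61) = 1.21 V.
V_SG = 0.76 + 1.21 = 1.97 V.

V_SG = 1.97 V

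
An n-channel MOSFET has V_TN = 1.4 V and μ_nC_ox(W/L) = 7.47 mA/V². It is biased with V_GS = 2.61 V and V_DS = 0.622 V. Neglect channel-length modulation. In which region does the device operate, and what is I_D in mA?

V_ov = V_GS − V_TN = 2.61 − 1.4 = 1.21 V.
Since V_DS = 0.622 V < V_ov = 1.21 V, the device is in the triode region.
I_D = k_n [V_ov · V_DS − ½ V_DS²] = 7.47 × [1.21 × 0.622 − 0.5 × 0.622²] = 4.18 mA.

Triode; I_D = 4.18 mA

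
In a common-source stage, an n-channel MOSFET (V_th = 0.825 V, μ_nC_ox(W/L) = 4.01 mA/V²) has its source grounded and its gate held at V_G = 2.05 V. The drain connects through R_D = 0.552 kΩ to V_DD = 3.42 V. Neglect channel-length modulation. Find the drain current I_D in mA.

V_GS = V_G = 2.05 V, so V_ov = 2.05 − 0.825 = 1.22 V.
Assume saturation: I_D = ½ k_n V_ov² = 0.5 × 4.01 × 1.22² = 3.01 mA, giving V_DS = V_DD − I_D R_D = 3.42 − 3.01 × 0.552 = 1.76 V.
V_DS = 1.76 V ≥ V_ov = 1.22 V, confirming saturation.

I_D = 3.01 mA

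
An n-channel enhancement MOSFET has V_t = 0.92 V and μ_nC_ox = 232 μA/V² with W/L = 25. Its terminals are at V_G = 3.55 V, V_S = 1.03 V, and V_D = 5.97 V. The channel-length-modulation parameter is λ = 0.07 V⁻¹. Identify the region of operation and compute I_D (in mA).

V_GS = V_G − V_S = 3.55 − 1.03 = 2.52 V; V_DS = V_D − V_S = 5.97 − 1.03 = 4.94 V.
k_n = μ_nC_ox · (W/L) = 5.8 mA/V².
V_ov = V_GS − V_t = 2.52 − 0.92 = 1.6 V.
Since V_DS = 4.94 V ≥ V_ov = 1.6 V, the device is in saturation.
I_D = ½ k_n V_ov² (1 + λ V_DS) = 0.5 × 5.8 × 1.6² × (1 + 0.07 × 4.94) = 9.99 mA.

Saturation; I_D = 9.99 mA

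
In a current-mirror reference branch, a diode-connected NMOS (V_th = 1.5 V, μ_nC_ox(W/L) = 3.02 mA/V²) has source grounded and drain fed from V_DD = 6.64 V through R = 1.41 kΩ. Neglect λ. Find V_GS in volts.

V_GS = 2.84 V

With gate tied to drain, V_GS = V_DS ≥ V_GS − V_th, so the device is in saturation.
KCL at the drain: ½ k_n (V_GS − V_th)² = (V_DD − V_GS)/R.
Let x = V_GS − 1.5. Then 2.13 x² + x − 5.14 = 0, giving x = 1.34 V (positive root), so V_GS = 2.84 V.
I_D = (V_DD − V_GS)/R = (6.64 − 2.84) / 1.41 = 2.7 mA.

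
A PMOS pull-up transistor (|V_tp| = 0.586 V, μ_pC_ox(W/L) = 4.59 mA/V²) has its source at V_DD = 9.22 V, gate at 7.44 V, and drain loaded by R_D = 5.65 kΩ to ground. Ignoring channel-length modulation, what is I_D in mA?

I_D = 1.57 mA

V_SG = V_DD − V_G = 9.22 − 7.44 = 1.78 V, so V_ov = 1.78 − 0.586 = 1.19 V.
Assume saturation: I_D = ½ k_p V_ov² = 0.5 × 4.59 × 1.19² = 3.27 mA, giving V_SD = V_DD − I_D R_D = 9.22 − 3.27 × 5.65 = -9.27 V.
But -9.27 V < V_ov = 1.19 V, so the device is actually in triode.
In triode I_D = k_p[V_ov V_SD − ½ V_SD²] and I_D = (V_DD − V_SD)/R_D. Equating: 13 V_SD² − 31.96 V_SD + 9.22 = 0, giving V_SD = 0.334 V (the root below V_ov).
I_D = (9.22 − 0.334) / 5.65 = 1.57 mA.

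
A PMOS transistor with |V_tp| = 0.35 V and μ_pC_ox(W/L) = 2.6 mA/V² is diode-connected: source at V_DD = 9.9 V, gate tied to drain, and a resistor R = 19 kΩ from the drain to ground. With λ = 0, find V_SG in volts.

With gate tied to drain, V_SG = V_SD ≥ V_SG − |V_tp|, so the device is in saturation.
KCL at the drain: ½ k_p (V_SG − |V_tp|)² = (V_DD − V_SG)/R.
Let x = V_SG − 0.35. Then 24.7 x² + x − 9.55 = 0, giving x = 0.602 V (positive root), so V_SG = 0.952 V.
I_D = (V_DD − V_SG)/R = (9.9 − 0.952) / 19 = 0.471 mA.

V_SG = 0.952 V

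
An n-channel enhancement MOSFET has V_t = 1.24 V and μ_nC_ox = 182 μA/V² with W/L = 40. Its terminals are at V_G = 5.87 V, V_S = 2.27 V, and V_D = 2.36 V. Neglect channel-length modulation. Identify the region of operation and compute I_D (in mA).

Triode; I_D = 1.52 mA

V_GS = V_G − V_S = 5.87 − 2.27 = 3.6 V; V_DS = V_D − V_S = 2.36 − 2.27 = 0.09 V.
k_n = μ_nC_ox · (W/L) = 7.28 mA/V².
V_ov = V_GS − V_t = 3.6 − 1.24 = 2.36 V.
Since V_DS = 0.09 V < V_ov = 2.36 V, the device is in the triode region.
I_D = k_n [V_ov · V_DS − ½ V_DS²] = 7.28 × [2.36 × 0.09 − 0.5 × 0.09²] = 1.52 mA.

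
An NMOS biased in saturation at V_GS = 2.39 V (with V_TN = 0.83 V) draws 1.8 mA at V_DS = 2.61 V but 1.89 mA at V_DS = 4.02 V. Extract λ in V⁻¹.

λ = 0.0391 V⁻¹

With V_GS fixed, I_D ∝ (1 + λ V_DS) in saturation, so I_D2/I_D1 = (1 + λ V_DS2)/(1 + λ V_DS1).
1.89/1.8 = 1.05 = (1 + 4.02 λ)/(1 + 2.61 λ).
Solving: λ (I_D1 V_DS2 − I_D2 V_DS1) = I_D2 − I_D1, so λ = (1.89 − 1.8) / (1.8 × 4.02 − 1.89 × 2.61) = 0.09 / 2.3 = 0.0391 V⁻¹.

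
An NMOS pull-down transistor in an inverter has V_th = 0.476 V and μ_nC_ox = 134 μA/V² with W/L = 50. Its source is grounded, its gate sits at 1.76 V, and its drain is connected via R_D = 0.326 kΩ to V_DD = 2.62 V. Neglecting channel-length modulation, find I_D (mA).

V_GS = V_G = 1.76 V, so V_ov = 1.76 − 0.476 = 1.28 V.
k_n = μ_nC_ox · (W/L) = 6.7 mA/V².
Assume saturation: I_D = ½ k_n V_ov² = 0.5 × 6.7 × 1.28² = 5.52 mA, giving V_DS = V_DD − I_D R_D = 2.62 − 5.52 × 0.326 = 0.82 V.
But 0.82 V < V_ov = 1.28 V, so the device is actually in triode.
In triode I_D = k_n[V_ov V_DS − ½ V_DS²] and I_D = (V_DD − V_DS)/R_D. Equating: 1.09 V_DS² − 3.805 V_DS + 2.62 = 0, giving V_DS = 0.945 V (the root below V_ov).
I_D = (2.62 − 0.945) / 0.326 = 5.14 mA.

I_D = 5.14 mA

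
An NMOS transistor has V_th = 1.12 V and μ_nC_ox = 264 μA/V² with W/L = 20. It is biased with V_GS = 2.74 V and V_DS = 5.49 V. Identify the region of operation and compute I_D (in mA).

Saturation; I_D = 6.93 mA

k_n = μ_nC_ox · (W/L) = 5.28 mA/V².
V_ov = V_GS − V_th = 2.74 − 1.12 = 1.62 V.
Since V_DS = 5.49 V ≥ V_ov = 1.62 V, the device is in saturation.
I_D = ½ k_n V_ov² = 0.5 × 5.28 × 1.62² = 6.93 mA.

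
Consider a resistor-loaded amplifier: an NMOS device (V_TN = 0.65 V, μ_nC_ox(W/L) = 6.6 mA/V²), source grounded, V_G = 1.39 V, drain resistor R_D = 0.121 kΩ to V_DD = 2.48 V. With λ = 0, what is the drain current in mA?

I_D = 1.81 mA

V_GS = V_G = 1.39 V, so V_ov = 1.39 − 0.65 = 0.74 V.
Assume saturation: I_D = ½ k_n V_ov² = 0.5 × 6.6 × 0.74² = 1.81 mA, giving V_DS = V_DD − I_D R_D = 2.48 − 1.81 × 0.121 = 2.26 V.
V_DS = 2.26 V ≥ V_ov = 0.74 V, confirming saturation.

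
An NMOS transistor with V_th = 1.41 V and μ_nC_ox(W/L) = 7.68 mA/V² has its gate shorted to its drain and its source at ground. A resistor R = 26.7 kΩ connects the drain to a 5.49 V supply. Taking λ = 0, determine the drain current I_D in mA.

I_D = 0.146 mA

With gate tied to drain, V_GS = V_DS ≥ V_GS − V_th, so the device is in saturation.
KCL at the drain: ½ k_n (V_GS − V_th)² = (V_DD − V_GS)/R.
Let x = V_GS − 1.41. Then 103 x² + x − 4.08 = 0, giving x = 0.195 V (positive root), so V_GS = 1.6 V.
I_D = (V_DD − V_GS)/R = (5.49 − 1.6) / 26.7 = 0.146 mA.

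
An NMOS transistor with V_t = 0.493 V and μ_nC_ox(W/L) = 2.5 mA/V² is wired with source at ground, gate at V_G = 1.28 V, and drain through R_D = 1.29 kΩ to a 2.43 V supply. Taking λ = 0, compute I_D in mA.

I_D = 0.774 mA

V_GS = V_G = 1.28 V, so V_ov = 1.28 − 0.493 = 0.787 V.
Assume saturation: I_D = ½ k_n V_ov² = 0.5 × 2.5 × 0.787² = 0.774 mA, giving V_DS = V_DD − I_D R_D = 2.43 − 0.774 × 1.29 = 1.43 V.
V_DS = 1.43 V ≥ V_ov = 0.787 V, confirming saturation.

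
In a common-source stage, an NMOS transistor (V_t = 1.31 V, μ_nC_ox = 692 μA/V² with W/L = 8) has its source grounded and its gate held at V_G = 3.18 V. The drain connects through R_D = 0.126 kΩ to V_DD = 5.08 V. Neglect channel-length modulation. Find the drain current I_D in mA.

I_D = 9.68 mA

V_GS = V_G = 3.18 V, so V_ov = 3.18 − 1.31 = 1.87 V.
k_n = μ_nC_ox · (W/L) = 5.536 mA/V².
Assume saturation: I_D = ½ k_n V_ov² = 0.5 × 5.536 × 1.87² = 9.68 mA, giving V_DS = V_DD − I_D R_D = 5.08 − 9.68 × 0.126 = 3.86 V.
V_DS = 3.86 V ≥ V_ov = 1.87 V, confirming saturation.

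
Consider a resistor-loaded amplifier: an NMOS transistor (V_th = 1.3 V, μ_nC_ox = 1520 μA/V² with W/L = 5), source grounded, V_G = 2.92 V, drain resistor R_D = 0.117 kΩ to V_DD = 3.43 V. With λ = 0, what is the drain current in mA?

I_D = 9.97 mA

V_GS = V_G = 2.92 V, so V_ov = 2.92 − 1.3 = 1.62 V.
k_n = μ_nC_ox · (W/L) = 7.6 mA/V².
Assume saturation: I_D = ½ k_n V_ov² = 0.5 × 7.6 × 1.62² = 9.97 mA, giving V_DS = V_DD − I_D R_D = 3.43 − 9.97 × 0.117 = 2.26 V.
V_DS = 2.26 V ≥ V_ov = 1.62 V, confirming saturation.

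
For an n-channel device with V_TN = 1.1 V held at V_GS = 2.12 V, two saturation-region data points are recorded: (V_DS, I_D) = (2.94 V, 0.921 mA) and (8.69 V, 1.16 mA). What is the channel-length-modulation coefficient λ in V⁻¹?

With V_GS fixed, I_D ∝ (1 + λ V_DS) in saturation, so I_D2/I_D1 = (1 + λ V_DS2)/(1 + λ V_DS1).
1.16/0.921 = 1.26 = (1 + 8.69 λ)/(1 + 2.94 λ).
Solving: λ (I_D1 V_DS2 − I_D2 V_DS1) = I_D2 − I_D1, so λ = (1.16 − 0.921) / (0.921 × 8.69 − 1.16 × 2.94) = 0.239 / 4.59 = 0.052 V⁻¹.

λ = 0.0520 V⁻¹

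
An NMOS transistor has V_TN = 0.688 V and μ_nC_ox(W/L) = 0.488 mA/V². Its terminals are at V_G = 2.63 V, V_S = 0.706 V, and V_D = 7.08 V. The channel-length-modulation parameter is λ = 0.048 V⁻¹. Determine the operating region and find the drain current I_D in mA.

V_GS = V_G − V_S = 2.63 − 0.706 = 1.92 V; V_DS = V_D − V_S = 7.08 − 0.706 = 6.37 V.
V_ov = V_GS − V_TN = 1.92 − 0.688 = 1.24 V.
Since V_DS = 6.37 V ≥ V_ov = 1.24 V, the device is in saturation.
I_D = ½ k_n V_ov² (1 + λ V_DS) = 0.5 × 0.488 × 1.24² × (1 + 0.048 × 6.37) = 0.487 mA.

Saturation; I_D = 0.487 mA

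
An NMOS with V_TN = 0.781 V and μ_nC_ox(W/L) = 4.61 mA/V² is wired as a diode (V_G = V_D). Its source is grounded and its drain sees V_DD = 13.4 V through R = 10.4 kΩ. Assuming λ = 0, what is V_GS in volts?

With gate tied to drain, V_GS = V_DS ≥ V_GS − V_TN, so the device is in saturation.
KCL at the drain: ½ k_n (V_GS − V_TN)² = (V_DD − V_GS)/R.
Let x = V_GS − 0.781. Then 24 x² + x − 12.62 = 0, giving x = 0.705 V (positive root), so V_GS = 1.49 V.
I_D = (V_DD − V_GS)/R = (13.4 − 1.49) / 10.4 = 1.15 mA.

V_GS = 1.49 V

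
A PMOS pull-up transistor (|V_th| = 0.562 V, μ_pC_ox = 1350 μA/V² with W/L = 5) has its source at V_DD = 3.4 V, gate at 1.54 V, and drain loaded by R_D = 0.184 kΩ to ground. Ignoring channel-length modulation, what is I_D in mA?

V_SG = V_DD − V_G = 3.4 − 1.54 = 1.86 V, so V_ov = 1.86 − 0.562 = 1.3 V.
k_p = μ_pC_ox · (W/L) = 6.75 mA/V².
Assume saturation: I_D = ½ k_p V_ov² = 0.5 × 6.75 × 1.3² = 5.69 mA, giving V_SD = V_DD − I_D R_D = 3.4 − 5.69 × 0.184 = 2.35 V.
V_SD = 2.35 V ≥ V_ov = 1.3 V, confirming saturation.

I_D = 5.69 mA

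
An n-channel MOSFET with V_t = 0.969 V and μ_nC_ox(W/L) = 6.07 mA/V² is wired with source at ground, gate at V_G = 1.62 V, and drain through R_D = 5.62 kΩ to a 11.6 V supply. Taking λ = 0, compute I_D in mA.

V_GS = V_G = 1.62 V, so V_ov = 1.62 − 0.969 = 0.651 V.
Assume saturation: I_D = ½ k_n V_ov² = 0.5 × 6.07 × 0.651² = 1.29 mA, giving V_DS = V_DD − I_D R_D = 11.6 − 1.29 × 5.62 = 4.37 V.
V_DS = 4.37 V ≥ V_ov = 0.651 V, confirming saturation.

I_D = 1.29 mA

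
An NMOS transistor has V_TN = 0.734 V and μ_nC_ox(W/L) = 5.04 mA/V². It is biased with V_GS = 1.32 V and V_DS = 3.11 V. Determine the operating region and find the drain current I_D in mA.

Saturation; I_D = 0.865 mA

V_ov = V_GS − V_TN = 1.32 − 0.734 = 0.586 V.
Since V_DS = 3.11 V ≥ V_ov = 0.586 V, the device is in saturation.
I_D = ½ k_n V_ov² = 0.5 × 5.04 × 0.586² = 0.865 mA.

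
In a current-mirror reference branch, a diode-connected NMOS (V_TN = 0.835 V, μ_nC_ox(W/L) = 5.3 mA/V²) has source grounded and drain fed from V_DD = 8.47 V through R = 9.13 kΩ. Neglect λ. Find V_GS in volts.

With gate tied to drain, V_GS = V_DS ≥ V_GS − V_TN, so the device is in saturation.
KCL at the drain: ½ k_n (V_GS − V_TN)² = (V_DD − V_GS)/R.
Let x = V_GS − 0.835. Then 24.2 x² + x − 7.635 = 0, giving x = 0.541 V (positive root), so V_GS = 1.38 V.
I_D = (V_DD − V_GS)/R = (8.47 − 1.38) / 9.13 = 0.777 mA.

V_GS = 1.38 V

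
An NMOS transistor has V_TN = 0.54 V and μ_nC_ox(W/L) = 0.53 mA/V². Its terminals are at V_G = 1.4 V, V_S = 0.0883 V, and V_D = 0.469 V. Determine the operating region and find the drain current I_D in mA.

Triode; I_D = 0.117 mA

V_GS = V_G − V_S = 1.4 − 0.0883 = 1.31 V; V_DS = V_D − V_S = 0.469 − 0.0883 = 0.381 V.
V_ov = V_GS − V_TN = 1.31 − 0.54 = 0.772 V.
Since V_DS = 0.381 V < V_ov = 0.772 V, the device is in the triode region.
I_D = k_n [V_ov · V_DS − ½ V_DS²] = 0.53 × [0.772 × 0.381 − 0.5 × 0.381²] = 0.117 mA.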